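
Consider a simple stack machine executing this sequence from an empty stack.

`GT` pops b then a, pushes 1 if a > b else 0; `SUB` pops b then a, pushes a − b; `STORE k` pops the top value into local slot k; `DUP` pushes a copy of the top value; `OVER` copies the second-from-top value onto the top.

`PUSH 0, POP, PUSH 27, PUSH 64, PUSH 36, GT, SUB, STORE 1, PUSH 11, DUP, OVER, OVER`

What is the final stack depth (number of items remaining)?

4

PUSH 0  -> [0]
POP     -> []
PUSH 27 -> [27]
PUSH 64 -> [27, 64]
PUSH 36 -> [27, 64, 36]
GT      -> [27, 1]
SUB     -> [26]
STORE 1 -> []
PUSH 11 -> [11]
DUP     -> [11, 11]
OVER    -> [11, 11, 11]
OVER    -> [11, 11, 11, 11]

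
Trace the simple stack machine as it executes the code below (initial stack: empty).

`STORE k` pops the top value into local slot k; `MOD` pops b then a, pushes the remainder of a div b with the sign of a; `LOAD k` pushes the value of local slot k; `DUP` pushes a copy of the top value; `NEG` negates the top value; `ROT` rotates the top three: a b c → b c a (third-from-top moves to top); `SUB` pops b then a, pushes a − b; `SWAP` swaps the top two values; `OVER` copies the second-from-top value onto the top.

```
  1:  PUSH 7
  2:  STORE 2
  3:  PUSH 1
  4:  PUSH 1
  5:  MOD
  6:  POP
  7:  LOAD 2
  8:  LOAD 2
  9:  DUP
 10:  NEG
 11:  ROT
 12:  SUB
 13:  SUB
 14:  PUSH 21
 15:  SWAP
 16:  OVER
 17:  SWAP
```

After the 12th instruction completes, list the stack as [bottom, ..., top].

PUSH 7  -> [7]
STORE 2 -> []
PUSH 1  -> [1]
PUSH 1  -> [1, 1]
MOD     -> [0]
POP     -> []
LOAD 2  -> [7]
LOAD 2  -> [7, 7]
DUP     -> [7, 7, 7]
NEG     -> [7, 7, -7]
ROT     -> [7, -7, 7]
SUB     -> [7, -14]

[7, -14]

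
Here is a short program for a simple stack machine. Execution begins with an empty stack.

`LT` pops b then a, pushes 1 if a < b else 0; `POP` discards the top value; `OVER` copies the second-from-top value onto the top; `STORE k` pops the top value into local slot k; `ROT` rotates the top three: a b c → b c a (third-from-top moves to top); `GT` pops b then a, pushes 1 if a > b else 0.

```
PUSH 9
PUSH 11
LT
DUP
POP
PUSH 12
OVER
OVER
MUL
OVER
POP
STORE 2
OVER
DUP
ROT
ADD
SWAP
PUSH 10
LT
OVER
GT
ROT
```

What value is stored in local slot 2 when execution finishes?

PUSH 9  → 9
PUSH 11 → 9 11
LT      → 1
DUP     → 1 1
POP     → 1
PUSH 12 → 1 12
OVER    → 1 12 1
OVER    → 1 12 1 12
MUL     → 1 12 12
OVER    → 1 12 12 12
POP     → 1 12 12
STORE 2 → 1 12
OVER    → 1 12 1
DUP     → 1 12 1 1
ROT     → 1 1 1 12
ADD     → 1 1 13
SWAP    → 1 13 1
PUSH 10 → 1 13 1 10
LT      → 1 13 1
OVER    → 1 13 1 13
GT      → 1 13 0
ROT     → 13 0 1

12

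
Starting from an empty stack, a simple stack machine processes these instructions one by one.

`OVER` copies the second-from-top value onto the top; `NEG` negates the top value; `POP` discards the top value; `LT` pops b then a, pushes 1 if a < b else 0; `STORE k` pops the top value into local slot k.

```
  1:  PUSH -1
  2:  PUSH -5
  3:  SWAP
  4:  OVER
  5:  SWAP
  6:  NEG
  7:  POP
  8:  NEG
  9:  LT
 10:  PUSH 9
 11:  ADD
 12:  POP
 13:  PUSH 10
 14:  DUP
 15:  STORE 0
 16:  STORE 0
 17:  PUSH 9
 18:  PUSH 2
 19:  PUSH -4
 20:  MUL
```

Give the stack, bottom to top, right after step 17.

PUSH -1 -> [-1]
PUSH -5 -> [-1, -5]
SWAP    -> [-5, -1]
OVER    -> [-5, -1, -5]
SWAP    -> [-5, -5, -1]
NEG     -> [-5, -5, 1]
POP     -> [-5, -5]
NEG     -> [-5, 5]
LT      -> [1]
PUSH 9  -> [1, 9]
ADD     -> [10]
POP     -> []
PUSH 10 -> [10]
DUP     -> [10, 10]
STORE 0 -> [10]
STORE 0 -> []
PUSH 9  -> [9]

[9]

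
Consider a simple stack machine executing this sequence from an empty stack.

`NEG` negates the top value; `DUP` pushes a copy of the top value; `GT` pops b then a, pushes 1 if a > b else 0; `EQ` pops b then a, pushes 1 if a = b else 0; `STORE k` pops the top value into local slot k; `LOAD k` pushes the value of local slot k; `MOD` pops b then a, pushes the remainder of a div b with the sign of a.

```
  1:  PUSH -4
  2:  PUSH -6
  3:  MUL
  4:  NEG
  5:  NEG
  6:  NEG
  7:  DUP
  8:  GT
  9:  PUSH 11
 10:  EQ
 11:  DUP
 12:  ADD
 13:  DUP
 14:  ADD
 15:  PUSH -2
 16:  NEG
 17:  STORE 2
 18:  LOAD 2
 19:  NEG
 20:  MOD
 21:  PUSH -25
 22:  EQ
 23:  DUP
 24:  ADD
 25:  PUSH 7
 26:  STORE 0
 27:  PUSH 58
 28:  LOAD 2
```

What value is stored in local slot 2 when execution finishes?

PUSH -4  : -4
PUSH -6  : -4 -6
MUL      : 24
NEG      : -24
NEG      : 24
NEG      : -24
DUP      : -24 -24
GT       : 0
PUSH 11  : 0 11
EQ       : 0
DUP      : 0 0
ADD      : 0
DUP      : 0 0
ADD      : 0
PUSH -2  : 0 -2
NEG      : 0 2
STORE 2  : 0
LOAD 2   : 0 2
NEG      : 0 -2
MOD      : 0
PUSH -25 : 0 -25
EQ       : 0
DUP      : 0 0
ADD      : 0
PUSH 7   : 0 7
STORE 0  : 0
PUSH 58  : 0 58
LOAD 2   : 0 58 2

2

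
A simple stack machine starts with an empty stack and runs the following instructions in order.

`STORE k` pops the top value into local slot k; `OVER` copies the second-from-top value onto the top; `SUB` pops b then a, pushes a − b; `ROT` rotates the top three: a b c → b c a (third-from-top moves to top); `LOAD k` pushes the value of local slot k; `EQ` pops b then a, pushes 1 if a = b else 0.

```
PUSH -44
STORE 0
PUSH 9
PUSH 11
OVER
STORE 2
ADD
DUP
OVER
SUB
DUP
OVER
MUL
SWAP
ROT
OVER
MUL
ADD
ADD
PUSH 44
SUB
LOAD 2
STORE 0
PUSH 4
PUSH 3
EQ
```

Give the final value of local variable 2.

9

PUSH -44 : [-44]
STORE 0  : []
PUSH 9   : [9]
PUSH 11  : [9, 11]
OVER     : [9, 11, 9]
STORE 2  : [9, 11]
ADD      : [20]
DUP      : [20, 20]
OVER     : [20, 20, 20]
SUB      : [20, 0]
DUP      : [20, 0, 0]
OVER     : [20, 0, 0, 0]
MUL      : [20, 0, 0]
SWAP     : [20, 0, 0]
ROT      : [0, 0, 20]
OVER     : [0, 0, 20, 0]
MUL      : [0, 0, 0]
ADD      : [0, 0]
ADD      : [0]
PUSH 44  : [0, 44]
SUB      : [-44]
LOAD 2   : [-44, 9]
STORE 0  : [-44]
PUSH 4   : [-44, 4]
PUSH 3   : [-44, 4, 3]
EQ       : [-44, 0]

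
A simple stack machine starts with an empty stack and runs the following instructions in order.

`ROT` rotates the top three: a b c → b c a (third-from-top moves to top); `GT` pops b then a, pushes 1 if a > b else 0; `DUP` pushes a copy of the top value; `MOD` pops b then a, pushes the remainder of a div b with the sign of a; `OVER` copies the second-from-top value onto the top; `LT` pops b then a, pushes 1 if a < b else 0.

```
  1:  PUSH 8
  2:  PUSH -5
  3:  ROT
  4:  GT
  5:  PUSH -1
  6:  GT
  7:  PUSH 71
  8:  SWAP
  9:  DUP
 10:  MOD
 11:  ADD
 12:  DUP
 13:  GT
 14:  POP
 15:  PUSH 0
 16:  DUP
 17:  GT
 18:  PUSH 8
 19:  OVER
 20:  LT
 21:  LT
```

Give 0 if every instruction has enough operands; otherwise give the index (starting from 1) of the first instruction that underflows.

PUSH 8  : [8]
PUSH -5 : [8, -5]
ROT  — needs 3 operands, stack has 2 → underflow

3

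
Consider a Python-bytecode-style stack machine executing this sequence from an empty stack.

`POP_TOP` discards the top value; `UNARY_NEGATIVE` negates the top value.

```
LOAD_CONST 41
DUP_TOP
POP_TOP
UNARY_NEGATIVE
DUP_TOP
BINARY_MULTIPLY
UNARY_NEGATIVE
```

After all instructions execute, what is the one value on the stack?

LOAD_CONST 41   -> [41]
DUP_TOP         -> [41, 41]
POP_TOP         -> [41]
UNARY_NEGATIVE  -> [-41]
DUP_TOP         -> [-41, -41]
BINARY_MULTIPLY -> [1681]
UNARY_NEGATIVE  -> [-1681]

-1681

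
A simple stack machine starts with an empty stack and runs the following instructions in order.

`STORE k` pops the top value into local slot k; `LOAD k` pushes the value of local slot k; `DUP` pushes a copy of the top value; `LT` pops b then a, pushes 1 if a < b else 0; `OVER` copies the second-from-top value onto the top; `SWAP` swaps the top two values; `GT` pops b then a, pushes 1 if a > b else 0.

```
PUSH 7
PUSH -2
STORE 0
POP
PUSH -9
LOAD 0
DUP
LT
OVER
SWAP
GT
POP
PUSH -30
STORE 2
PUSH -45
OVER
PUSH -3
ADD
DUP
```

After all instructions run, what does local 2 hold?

PUSH 7    7
PUSH -2   7 -2
STORE 0   7
POP       (empty)
PUSH -9   -9
LOAD 0    -9 -2
DUP       -9 -2 -2
LT        -9 0
OVER      -9 0 -9
SWAP      -9 -9 0
GT        -9 0
POP       -9
PUSH -30  -9 -30
STORE 2   -9
PUSH -45  -9 -45
OVER      -9 -45 -9
PUSH -3   -9 -45 -9 -3
ADD       -9 -45 -12
DUP       -9 -45 -12 -12

-30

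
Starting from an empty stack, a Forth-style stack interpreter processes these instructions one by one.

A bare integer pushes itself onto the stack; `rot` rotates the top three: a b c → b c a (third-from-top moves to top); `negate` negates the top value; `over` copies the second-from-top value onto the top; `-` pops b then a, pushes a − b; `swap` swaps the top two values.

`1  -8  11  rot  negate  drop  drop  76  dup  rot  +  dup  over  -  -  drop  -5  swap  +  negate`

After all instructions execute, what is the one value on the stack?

-71

1      → [1]
-8     → [1, -8]
11     → [1, -8, 11]
rot    → [-8, 11, 1]
negate → [-8, 11, -1]
drop   → [-8, 11]
drop   → [-8]
76     → [-8, 76]
dup    → [-8, 76, 76]
rot    → [76, 76, -8]
+      → [76, 68]
dup    → [76, 68, 68]
over   → [76, 68, 68, 68]
-      → [76, 68, 0]
-      → [76, 68]
drop   → [76]
-5     → [76, -5]
swap   → [-5, 76]
+      → [71]
negate → [-71]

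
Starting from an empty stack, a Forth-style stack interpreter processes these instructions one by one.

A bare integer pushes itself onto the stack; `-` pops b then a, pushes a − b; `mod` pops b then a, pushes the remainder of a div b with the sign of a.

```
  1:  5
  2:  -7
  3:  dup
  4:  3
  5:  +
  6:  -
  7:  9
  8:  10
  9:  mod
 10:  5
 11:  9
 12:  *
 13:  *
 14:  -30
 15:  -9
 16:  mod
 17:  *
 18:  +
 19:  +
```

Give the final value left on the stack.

-1213

5   : 5
-7  : 5 -7
dup : 5 -7 -7
3   : 5 -7 -7 3
+   : 5 -7 -4
-   : 5 -3
9   : 5 -3 9
10  : 5 -3 9 10
mod : 5 -3 9
5   : 5 -3 9 5
9   : 5 -3 9 5 9
*   : 5 -3 9 45
*   : 5 -3 405
-30 : 5 -3 405 -30
-9  : 5 -3 405 -30 -9
mod : 5 -3 405 -3
*   : 5 -3 -1215
+   : 5 -1218
+   : -1213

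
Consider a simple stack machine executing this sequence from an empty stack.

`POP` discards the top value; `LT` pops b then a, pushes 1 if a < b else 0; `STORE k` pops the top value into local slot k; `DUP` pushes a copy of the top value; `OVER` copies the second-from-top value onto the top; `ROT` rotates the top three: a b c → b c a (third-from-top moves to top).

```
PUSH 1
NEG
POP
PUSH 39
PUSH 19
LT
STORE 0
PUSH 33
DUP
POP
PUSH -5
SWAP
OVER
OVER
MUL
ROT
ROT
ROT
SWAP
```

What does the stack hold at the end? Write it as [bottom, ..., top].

PUSH 1  → [1]
NEG     → [-1]
POP     → []
PUSH 39 → [39]
PUSH 19 → [39, 19]
LT      → [0]
STORE 0 → []
PUSH 33 → [33]
DUP     → [33, 33]
POP     → [33]
PUSH -5 → [33, -5]
SWAP    → [-5, 33]
OVER    → [-5, 33, -5]
OVER    → [-5, 33, -5, 33]
MUL     → [-5, 33, -165]
ROT     → [33, -165, -5]
ROT     → [-165, -5, 33]
ROT     → [-5, 33, -165]
SWAP    → [-5, -165, 33]

[-5, -165, 33]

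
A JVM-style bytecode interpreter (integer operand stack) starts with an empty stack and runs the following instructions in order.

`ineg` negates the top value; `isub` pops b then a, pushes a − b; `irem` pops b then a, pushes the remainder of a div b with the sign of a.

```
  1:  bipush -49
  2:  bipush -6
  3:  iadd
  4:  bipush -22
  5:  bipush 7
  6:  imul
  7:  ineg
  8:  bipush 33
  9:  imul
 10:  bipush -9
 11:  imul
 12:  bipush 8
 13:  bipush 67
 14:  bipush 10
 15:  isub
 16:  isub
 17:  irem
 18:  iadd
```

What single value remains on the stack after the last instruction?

-76

bipush -49 -> -49
bipush -6  -> -49 -6
iadd       -> -55
bipush -22 -> -55 -22
bipush 7   -> -55 -22 7
imul       -> -55 -154
ineg       -> -55 154
bipush 33  -> -55 154 33
imul       -> -55 5082
bipush -9  -> -55 5082 -9
imul       -> -55 -45738
bipush 8   -> -55 -45738 8
bipush 67  -> -55 -45738 8 67
bipush 10  -> -55 -45738 8 67 10
isub       -> -55 -45738 8 57
isub       -> -55 -45738 -49
irem       -> -55 -21
iadd       -> -76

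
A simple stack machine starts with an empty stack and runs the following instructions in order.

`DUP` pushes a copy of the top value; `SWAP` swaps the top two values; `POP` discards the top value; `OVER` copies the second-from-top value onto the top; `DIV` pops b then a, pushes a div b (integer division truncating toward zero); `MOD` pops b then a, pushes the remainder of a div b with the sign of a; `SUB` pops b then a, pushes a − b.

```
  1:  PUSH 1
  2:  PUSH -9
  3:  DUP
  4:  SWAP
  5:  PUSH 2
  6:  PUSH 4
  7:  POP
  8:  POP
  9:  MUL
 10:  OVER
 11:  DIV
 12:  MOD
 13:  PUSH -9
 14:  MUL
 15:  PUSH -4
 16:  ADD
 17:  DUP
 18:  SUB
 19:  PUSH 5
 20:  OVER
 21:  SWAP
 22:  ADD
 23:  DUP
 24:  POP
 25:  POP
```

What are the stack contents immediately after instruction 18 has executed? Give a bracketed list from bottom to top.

PUSH 1  → 1
PUSH -9 → 1 -9
DUP     → 1 -9 -9
SWAP    → 1 -9 -9
PUSH 2  → 1 -9 -9 2
PUSH 4  → 1 -9 -9 2 4
POP     → 1 -9 -9 2
POP     → 1 -9 -9
MUL     → 1 81
OVER    → 1 81 1
DIV     → 1 81
MOD     → 1
PUSH -9 → 1 -9
MUL     → -9
PUSH -4 → -9 -4
ADD     → -13
DUP     → -13 -13
SUB     → 0

[0]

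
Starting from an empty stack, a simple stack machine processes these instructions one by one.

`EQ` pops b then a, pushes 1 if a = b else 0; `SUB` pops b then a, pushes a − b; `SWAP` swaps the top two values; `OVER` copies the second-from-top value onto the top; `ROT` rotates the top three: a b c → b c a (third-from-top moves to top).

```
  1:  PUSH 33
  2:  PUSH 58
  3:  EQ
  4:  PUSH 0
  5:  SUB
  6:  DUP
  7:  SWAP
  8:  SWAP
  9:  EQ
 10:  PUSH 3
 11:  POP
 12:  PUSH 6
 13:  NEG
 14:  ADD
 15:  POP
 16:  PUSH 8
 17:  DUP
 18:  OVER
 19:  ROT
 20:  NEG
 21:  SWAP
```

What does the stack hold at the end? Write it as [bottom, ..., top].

PUSH 33 : [33]
PUSH 58 : [33, 58]
EQ      : [0]
PUSH 0  : [0, 0]
SUB     : [0]
DUP     : [0, 0]
SWAP    : [0, 0]
SWAP    : [0, 0]
EQ      : [1]
PUSH 3  : [1, 3]
POP     : [1]
PUSH 6  : [1, 6]
NEG     : [1, -6]
ADD     : [-5]
POP     : []
PUSH 8  : [8]
DUP     : [8, 8]
OVER    : [8, 8, 8]
ROT     : [8, 8, 8]
NEG     : [8, 8, -8]
SWAP    : [8, -8, 8]

[8, -8, 8]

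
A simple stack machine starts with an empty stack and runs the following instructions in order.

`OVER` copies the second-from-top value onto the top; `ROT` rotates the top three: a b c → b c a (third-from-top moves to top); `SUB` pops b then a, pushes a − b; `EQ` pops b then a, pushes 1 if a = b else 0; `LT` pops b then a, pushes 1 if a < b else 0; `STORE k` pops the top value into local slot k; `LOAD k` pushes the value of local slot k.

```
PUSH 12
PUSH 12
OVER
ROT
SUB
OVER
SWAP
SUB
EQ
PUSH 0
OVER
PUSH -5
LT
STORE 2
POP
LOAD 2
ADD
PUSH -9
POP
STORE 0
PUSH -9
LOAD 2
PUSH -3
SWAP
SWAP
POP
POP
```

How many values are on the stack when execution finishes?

1

PUSH 12 → [12]
PUSH 12 → [12, 12]
OVER    → [12, 12, 12]
ROT     → [12, 12, 12]
SUB     → [12, 0]
OVER    → [12, 0, 12]
SWAP    → [12, 12, 0]
SUB     → [12, 12]
EQ      → [1]
PUSH 0  → [1, 0]
OVER    → [1, 0, 1]
PUSH -5 → [1, 0, 1, -5]
LT      → [1, 0, 0]
STORE 2 → [1, 0]
POP     → [1]
LOAD 2  → [1, 0]
ADD     → [1]
PUSH -9 → [1, -9]
POP     → [1]
STORE 0 → []
PUSH -9 → [-9]
LOAD 2  → [-9, 0]
PUSH -3 → [-9, 0, -3]
SWAP    → [-9, -3, 0]
SWAP    → [-9, 0, -3]
POP     → [-9, 0]
POP     → [-9]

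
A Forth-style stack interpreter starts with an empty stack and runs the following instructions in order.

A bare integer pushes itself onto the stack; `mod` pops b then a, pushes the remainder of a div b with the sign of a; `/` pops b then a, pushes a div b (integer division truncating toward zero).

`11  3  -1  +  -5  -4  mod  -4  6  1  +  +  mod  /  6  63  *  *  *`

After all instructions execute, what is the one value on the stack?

-8316

11   11
3    11 3
-1   11 3 -1
+    11 2
-5   11 2 -5
-4   11 2 -5 -4
mod  11 2 -1
-4   11 2 -1 -4
6    11 2 -1 -4 6
1    11 2 -1 -4 6 1
+    11 2 -1 -4 7
+    11 2 -1 3
mod  11 2 -1
/    11 -2
6    11 -2 6
63   11 -2 6 63
*    11 -2 378
*    11 -756
*    -8316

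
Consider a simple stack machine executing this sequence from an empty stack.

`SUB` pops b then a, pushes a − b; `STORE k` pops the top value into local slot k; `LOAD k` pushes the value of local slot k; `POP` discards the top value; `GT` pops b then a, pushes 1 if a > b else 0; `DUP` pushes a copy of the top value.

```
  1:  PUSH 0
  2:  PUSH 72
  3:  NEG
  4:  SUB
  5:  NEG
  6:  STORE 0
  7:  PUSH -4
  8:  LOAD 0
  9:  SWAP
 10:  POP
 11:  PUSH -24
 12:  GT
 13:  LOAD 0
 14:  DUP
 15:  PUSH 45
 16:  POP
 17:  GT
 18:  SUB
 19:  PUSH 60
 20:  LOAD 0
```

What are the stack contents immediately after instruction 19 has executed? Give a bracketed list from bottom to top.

PUSH 0    0
PUSH 72   0 72
NEG       0 -72
SUB       72
NEG       -72
STORE 0   (empty)
PUSH -4   -4
LOAD 0    -4 -72
SWAP      -72 -4
POP       -72
PUSH -24  -72 -24
GT        0
LOAD 0    0 -72
DUP       0 -72 -72
PUSH 45   0 -72 -72 45
POP       0 -72 -72
GT        0 0
SUB       0
PUSH 60   0 60

[0, 60]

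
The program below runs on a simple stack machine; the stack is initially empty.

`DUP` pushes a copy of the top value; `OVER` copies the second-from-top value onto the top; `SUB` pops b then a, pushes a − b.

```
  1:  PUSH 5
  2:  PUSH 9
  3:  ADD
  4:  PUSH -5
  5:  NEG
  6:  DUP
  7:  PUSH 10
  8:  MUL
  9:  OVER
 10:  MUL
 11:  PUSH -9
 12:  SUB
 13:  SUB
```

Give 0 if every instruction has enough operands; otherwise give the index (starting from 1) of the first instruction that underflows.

PUSH 5  : 5
PUSH 9  : 5 9
ADD     : 14
PUSH -5 : 14 -5
NEG     : 14 5
DUP     : 14 5 5
PUSH 10 : 14 5 5 10
MUL     : 14 5 50
OVER    : 14 5 50 5
MUL     : 14 5 250
PUSH -9 : 14 5 250 -9
SUB     : 14 5 259
SUB     : 14 -254

0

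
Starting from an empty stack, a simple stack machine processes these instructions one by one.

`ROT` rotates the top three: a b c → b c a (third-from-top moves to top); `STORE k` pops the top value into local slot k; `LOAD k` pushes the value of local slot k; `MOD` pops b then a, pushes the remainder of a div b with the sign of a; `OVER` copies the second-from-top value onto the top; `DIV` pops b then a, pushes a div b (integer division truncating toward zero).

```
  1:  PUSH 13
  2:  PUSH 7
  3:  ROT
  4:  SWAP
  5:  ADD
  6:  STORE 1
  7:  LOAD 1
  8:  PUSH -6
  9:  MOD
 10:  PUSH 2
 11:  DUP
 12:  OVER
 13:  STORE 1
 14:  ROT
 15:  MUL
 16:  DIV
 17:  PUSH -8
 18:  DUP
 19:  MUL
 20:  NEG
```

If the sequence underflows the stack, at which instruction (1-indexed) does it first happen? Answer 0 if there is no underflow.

PUSH 13 : 13
PUSH 7  : 13 7
ROT  — needs 3 operands, stack has 2 → underflow

3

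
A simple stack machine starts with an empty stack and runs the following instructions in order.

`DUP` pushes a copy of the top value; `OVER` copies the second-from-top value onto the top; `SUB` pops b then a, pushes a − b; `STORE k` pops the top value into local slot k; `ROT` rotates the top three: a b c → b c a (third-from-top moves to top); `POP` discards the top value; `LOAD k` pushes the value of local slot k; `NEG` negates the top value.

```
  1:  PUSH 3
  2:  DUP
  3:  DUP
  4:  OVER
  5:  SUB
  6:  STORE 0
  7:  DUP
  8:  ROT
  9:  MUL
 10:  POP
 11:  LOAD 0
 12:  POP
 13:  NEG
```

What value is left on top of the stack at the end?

PUSH 3  → [3]
DUP     → [3, 3]
DUP     → [3, 3, 3]
OVER    → [3, 3, 3, 3]
SUB     → [3, 3, 0]
STORE 0 → [3, 3]
DUP     → [3, 3, 3]
ROT     → [3, 3, 3]
MUL     → [3, 9]
POP     → [3]
LOAD 0  → [3, 0]
POP     → [3]
NEG     → [-3]

-3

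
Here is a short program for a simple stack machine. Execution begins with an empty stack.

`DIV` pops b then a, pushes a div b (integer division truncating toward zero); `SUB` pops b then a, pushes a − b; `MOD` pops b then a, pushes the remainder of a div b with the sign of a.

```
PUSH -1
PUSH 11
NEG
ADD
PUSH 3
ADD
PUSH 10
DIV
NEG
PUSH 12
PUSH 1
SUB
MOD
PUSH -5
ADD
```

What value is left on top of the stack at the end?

PUSH -1  -1
PUSH 11  -1 11
NEG      -1 -11
ADD      -12
PUSH 3   -12 3
ADD      -9
PUSH 10  -9 10
DIV      0
NEG      0
PUSH 12  0 12
PUSH 1   0 12 1
SUB      0 11
MOD      0
PUSH -5  0 -5
ADD      -5

-5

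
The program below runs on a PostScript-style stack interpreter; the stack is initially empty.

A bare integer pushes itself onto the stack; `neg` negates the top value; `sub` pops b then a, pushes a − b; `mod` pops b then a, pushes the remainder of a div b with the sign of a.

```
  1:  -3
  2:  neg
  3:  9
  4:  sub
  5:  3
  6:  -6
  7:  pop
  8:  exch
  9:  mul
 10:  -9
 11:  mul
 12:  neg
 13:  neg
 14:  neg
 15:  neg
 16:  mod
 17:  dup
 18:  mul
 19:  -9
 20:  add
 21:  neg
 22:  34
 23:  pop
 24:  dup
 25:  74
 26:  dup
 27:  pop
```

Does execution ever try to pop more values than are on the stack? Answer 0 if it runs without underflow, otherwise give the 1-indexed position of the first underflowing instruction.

16

-3   → -3
neg  → 3
9    → 3 9
sub  → -6
3    → -6 3
-6   → -6 3 -6
pop  → -6 3
exch → 3 -6
mul  → -18
-9   → -18 -9
mul  → 162
neg  → -162
neg  → 162
neg  → -162
neg  → 162
mod  — needs 2 operands, stack has 1 → underflow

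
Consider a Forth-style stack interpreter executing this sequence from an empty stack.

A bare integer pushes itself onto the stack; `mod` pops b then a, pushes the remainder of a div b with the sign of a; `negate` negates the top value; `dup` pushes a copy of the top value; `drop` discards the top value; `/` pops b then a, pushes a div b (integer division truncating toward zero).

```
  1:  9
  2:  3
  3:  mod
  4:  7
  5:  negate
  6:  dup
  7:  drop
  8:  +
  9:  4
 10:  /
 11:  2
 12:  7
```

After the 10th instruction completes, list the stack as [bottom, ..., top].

9       9
3       9 3
mod     0
7       0 7
negate  0 -7
dup     0 -7 -7
drop    0 -7
+       -7
4       -7 4
/       -1

[-1]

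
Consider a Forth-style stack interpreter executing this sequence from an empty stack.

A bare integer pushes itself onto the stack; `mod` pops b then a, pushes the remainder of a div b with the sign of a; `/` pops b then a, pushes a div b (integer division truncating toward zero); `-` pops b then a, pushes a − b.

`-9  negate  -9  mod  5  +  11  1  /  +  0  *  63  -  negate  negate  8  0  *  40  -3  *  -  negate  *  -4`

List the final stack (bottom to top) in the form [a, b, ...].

-9     -> [-9]
negate -> [9]
-9     -> [9, -9]
mod    -> [0]
5      -> [0, 5]
+      -> [5]
11     -> [5, 11]
1      -> [5, 11, 1]
/      -> [5, 11]
+      -> [16]
0      -> [16, 0]
*      -> [0]
63     -> [0, 63]
-      -> [-63]
negate -> [63]
negate -> [-63]
8      -> [-63, 8]
0      -> [-63, 8, 0]
*      -> [-63, 0]
40     -> [-63, 0, 40]
-3     -> [-63, 0, 40, -3]
*      -> [-63, 0, -120]
-      -> [-63, 120]
negate -> [-63, -120]
*      -> [7560]
-4     -> [7560, -4]

[7560, -4]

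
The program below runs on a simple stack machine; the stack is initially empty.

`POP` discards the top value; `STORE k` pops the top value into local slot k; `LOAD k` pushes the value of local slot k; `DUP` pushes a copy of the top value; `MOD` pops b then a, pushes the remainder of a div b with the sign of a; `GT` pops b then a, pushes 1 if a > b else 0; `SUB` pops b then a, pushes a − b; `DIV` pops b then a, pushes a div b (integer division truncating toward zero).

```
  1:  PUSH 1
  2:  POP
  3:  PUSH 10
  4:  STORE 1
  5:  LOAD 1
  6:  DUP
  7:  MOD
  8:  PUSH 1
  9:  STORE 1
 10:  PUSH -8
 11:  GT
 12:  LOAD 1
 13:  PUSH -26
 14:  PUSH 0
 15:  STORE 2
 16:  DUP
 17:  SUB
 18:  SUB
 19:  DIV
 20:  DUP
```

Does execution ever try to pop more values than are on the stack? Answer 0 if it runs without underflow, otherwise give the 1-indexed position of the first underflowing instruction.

PUSH 1   → 1
POP      → (empty)
PUSH 10  → 10
STORE 1  → (empty)
LOAD 1   → 10
DUP      → 10 10
MOD      → 0
PUSH 1   → 0 1
STORE 1  → 0
PUSH -8  → 0 -8
GT       → 1
LOAD 1   → 1 1
PUSH -26 → 1 1 -26
PUSH 0   → 1 1 -26 0
STORE 2  → 1 1 -26
DUP      → 1 1 -26 -26
SUB      → 1 1 0
SUB      → 1 1
DIV      → 1
DUP      → 1 1

0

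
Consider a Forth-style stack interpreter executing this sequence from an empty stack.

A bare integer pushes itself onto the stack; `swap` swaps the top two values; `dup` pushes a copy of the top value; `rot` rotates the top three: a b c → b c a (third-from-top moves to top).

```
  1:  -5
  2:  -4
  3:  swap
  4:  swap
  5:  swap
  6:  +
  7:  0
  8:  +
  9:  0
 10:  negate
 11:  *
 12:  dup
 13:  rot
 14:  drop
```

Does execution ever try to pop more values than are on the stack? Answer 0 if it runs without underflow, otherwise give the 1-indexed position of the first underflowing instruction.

-5     : [-5]
-4     : [-5, -4]
swap   : [-4, -5]
swap   : [-5, -4]
swap   : [-4, -5]
+      : [-9]
0      : [-9, 0]
+      : [-9]
0      : [-9, 0]
negate : [-9, 0]
*      : [0]
dup    : [0, 0]
rot  — needs 3 operands, stack has 2 → underflow

13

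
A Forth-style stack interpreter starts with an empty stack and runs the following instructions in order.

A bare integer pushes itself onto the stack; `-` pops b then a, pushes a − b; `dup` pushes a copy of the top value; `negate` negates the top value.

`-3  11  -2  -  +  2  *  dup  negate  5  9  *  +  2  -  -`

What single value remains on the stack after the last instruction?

-3

-3     -> -3
11     -> -3 11
-2     -> -3 11 -2
-      -> -3 13
+      -> 10
2      -> 10 2
*      -> 20
dup    -> 20 20
negate -> 20 -20
5      -> 20 -20 5
9      -> 20 -20 5 9
*      -> 20 -20 45
+      -> 20 25
2      -> 20 25 2
-      -> 20 23
-      -> -3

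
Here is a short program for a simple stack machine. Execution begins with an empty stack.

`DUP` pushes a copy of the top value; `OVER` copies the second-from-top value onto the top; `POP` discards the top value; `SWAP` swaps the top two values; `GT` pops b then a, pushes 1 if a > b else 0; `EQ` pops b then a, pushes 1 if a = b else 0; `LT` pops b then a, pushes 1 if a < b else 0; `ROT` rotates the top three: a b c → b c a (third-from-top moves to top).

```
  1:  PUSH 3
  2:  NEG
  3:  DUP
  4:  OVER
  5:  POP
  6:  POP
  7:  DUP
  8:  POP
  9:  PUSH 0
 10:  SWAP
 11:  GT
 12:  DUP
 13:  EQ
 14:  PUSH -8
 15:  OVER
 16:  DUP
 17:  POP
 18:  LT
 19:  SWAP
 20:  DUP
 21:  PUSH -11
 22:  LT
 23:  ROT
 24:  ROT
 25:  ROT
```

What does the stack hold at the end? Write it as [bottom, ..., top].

PUSH 3    3
NEG       -3
DUP       -3 -3
OVER      -3 -3 -3
POP       -3 -3
POP       -3
DUP       -3 -3
POP       -3
PUSH 0    -3 0
SWAP      0 -3
GT        1
DUP       1 1
EQ        1
PUSH -8   1 -8
OVER      1 -8 1
DUP       1 -8 1 1
POP       1 -8 1
LT        1 1
SWAP      1 1
DUP       1 1 1
PUSH -11  1 1 1 -11
LT        1 1 0
ROT       1 0 1
ROT       0 1 1
ROT       1 1 0

[1, 1, 0]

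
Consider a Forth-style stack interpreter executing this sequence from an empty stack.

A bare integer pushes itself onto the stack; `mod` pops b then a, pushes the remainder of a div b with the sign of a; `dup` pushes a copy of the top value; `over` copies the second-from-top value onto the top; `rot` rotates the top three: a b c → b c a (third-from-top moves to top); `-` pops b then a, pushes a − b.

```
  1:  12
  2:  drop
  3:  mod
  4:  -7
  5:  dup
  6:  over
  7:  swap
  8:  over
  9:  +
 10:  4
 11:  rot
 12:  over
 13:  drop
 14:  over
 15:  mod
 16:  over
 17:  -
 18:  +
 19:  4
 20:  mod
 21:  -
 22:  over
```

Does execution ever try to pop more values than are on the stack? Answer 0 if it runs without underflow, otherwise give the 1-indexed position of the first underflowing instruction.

3

12   → 12
drop → (empty)
mod  — needs 2 operands, stack has 0 → underflow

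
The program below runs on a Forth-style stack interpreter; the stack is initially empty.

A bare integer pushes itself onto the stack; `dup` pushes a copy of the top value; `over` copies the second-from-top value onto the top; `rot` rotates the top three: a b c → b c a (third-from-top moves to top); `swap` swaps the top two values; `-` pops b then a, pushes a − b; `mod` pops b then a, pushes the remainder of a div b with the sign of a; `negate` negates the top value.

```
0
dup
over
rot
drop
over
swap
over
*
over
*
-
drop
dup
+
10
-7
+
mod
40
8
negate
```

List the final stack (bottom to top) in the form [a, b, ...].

[0, 40, -8]

0      : [0]
dup    : [0, 0]
over   : [0, 0, 0]
rot    : [0, 0, 0]
drop   : [0, 0]
over   : [0, 0, 0]
swap   : [0, 0, 0]
over   : [0, 0, 0, 0]
*      : [0, 0, 0]
over   : [0, 0, 0, 0]
*      : [0, 0, 0]
-      : [0, 0]
drop   : [0]
dup    : [0, 0]
+      : [0]
10     : [0, 10]
-7     : [0, 10, -7]
+      : [0, 3]
mod    : [0]
40     : [0, 40]
8      : [0, 40, 8]
negate : [0, 40, -8]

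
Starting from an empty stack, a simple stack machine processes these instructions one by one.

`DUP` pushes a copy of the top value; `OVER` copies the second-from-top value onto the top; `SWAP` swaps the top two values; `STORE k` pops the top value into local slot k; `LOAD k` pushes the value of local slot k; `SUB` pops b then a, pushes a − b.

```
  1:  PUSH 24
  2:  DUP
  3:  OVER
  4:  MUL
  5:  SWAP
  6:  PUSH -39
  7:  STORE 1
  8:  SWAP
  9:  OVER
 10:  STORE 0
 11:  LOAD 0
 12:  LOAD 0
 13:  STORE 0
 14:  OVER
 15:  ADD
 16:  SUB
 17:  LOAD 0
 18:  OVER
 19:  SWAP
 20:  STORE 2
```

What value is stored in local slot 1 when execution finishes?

PUSH 24  : [24]
DUP      : [24, 24]
OVER     : [24, 24, 24]
MUL      : [24, 576]
SWAP     : [576, 24]
PUSH -39 : [576, 24, -39]
STORE 1  : [576, 24]
SWAP     : [24, 576]
OVER     : [24, 576, 24]
STORE 0  : [24, 576]
LOAD 0   : [24, 576, 24]
LOAD 0   : [24, 576, 24, 24]
STORE 0  : [24, 576, 24]
OVER     : [24, 576, 24, 576]
ADD      : [24, 576, 600]
SUB      : [24, -24]
LOAD 0   : [24, -24, 24]
OVER     : [24, -24, 24, -24]
SWAP     : [24, -24, -24, 24]
STORE 2  : [24, -24, -24]

-39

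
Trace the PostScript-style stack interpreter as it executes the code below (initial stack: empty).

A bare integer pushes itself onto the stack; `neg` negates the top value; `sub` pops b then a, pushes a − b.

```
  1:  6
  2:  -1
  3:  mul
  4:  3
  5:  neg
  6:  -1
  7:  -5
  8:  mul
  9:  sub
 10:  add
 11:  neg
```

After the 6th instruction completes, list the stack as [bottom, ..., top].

6   -> 6
-1  -> 6 -1
mul -> -6
3   -> -6 3
neg -> -6 -3
-1  -> -6 -3 -1

[-6, -3, -1]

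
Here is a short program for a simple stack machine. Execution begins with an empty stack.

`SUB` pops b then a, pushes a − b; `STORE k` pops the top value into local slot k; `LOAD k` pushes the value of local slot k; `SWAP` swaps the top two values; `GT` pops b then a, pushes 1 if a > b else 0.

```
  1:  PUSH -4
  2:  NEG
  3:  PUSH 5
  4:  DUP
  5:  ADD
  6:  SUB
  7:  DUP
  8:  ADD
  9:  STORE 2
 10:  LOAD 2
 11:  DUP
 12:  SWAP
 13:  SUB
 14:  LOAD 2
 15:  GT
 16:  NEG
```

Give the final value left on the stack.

-1

PUSH -4  -4
NEG      4
PUSH 5   4 5
DUP      4 5 5
ADD      4 10
SUB      -6
DUP      -6 -6
ADD      -12
STORE 2  (empty)
LOAD 2   -12
DUP      -12 -12
SWAP     -12 -12
SUB      0
LOAD 2   0 -12
GT       1
NEG      -1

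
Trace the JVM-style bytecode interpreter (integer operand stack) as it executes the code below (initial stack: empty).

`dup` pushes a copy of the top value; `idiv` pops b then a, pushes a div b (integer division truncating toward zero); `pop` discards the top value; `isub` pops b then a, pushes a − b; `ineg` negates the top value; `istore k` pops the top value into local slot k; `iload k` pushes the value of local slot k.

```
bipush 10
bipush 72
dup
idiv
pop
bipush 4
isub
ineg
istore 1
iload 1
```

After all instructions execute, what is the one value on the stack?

-6

bipush 10  10
bipush 72  10 72
dup        10 72 72
idiv       10 1
pop        10
bipush 4   10 4
isub       6
ineg       -6
istore 1   (empty)
iload 1    -6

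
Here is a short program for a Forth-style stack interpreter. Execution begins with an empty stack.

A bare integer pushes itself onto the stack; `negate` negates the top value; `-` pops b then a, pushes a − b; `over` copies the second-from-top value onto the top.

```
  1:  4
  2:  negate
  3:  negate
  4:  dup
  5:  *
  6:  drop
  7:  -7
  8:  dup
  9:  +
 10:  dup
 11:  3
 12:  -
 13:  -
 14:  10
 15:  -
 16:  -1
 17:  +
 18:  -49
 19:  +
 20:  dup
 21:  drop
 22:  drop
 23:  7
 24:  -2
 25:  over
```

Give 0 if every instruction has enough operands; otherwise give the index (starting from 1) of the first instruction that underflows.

0

4      : 4
negate : -4
negate : 4
dup    : 4 4
*      : 16
drop   : (empty)
-7     : -7
dup    : -7 -7
+      : -14
dup    : -14 -14
3      : -14 -14 3
-      : -14 -17
-      : 3
10     : 3 10
-      : -7
-1     : -7 -1
+      : -8
-49    : -8 -49
+      : -57
dup    : -57 -57
drop   : -57
drop   : (empty)
7      : 7
-2     : 7 -2
over   : 7 -2 7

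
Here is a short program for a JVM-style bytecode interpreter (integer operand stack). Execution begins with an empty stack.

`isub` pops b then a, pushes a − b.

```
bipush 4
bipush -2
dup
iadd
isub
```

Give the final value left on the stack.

8

bipush 4  → 4
bipush -2 → 4 -2
dup       → 4 -2 -2
iadd      → 4 -4
isub      → 8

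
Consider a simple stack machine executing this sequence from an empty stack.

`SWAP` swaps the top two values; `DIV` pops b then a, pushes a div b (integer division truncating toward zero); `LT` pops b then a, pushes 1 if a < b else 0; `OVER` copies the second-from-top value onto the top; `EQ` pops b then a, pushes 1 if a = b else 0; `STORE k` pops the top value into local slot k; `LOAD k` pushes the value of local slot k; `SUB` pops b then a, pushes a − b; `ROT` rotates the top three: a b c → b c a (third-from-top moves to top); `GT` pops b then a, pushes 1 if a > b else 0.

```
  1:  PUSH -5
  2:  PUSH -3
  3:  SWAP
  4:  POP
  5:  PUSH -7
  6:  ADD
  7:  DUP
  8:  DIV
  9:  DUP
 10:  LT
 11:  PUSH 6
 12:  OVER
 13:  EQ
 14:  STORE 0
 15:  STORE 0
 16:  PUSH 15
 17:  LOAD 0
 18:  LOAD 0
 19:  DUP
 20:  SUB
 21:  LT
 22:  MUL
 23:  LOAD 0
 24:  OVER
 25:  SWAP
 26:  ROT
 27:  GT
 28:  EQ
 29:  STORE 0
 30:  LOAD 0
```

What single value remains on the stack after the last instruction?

1

PUSH -5 -> [-5]
PUSH -3 -> [-5, -3]
SWAP    -> [-3, -5]
POP     -> [-3]
PUSH -7 -> [-3, -7]
ADD     -> [-10]
DUP     -> [-10, -10]
DIV     -> [1]
DUP     -> [1, 1]
LT      -> [0]
PUSH 6  -> [0, 6]
OVER    -> [0, 6, 0]
EQ      -> [0, 0]
STORE 0 -> [0]
STORE 0 -> []
PUSH 15 -> [15]
LOAD 0  -> [15, 0]
LOAD 0  -> [15, 0, 0]
DUP     -> [15, 0, 0, 0]
SUB     -> [15, 0, 0]
LT      -> [15, 0]
MUL     -> [0]
LOAD 0  -> [0, 0]
OVER    -> [0, 0, 0]
SWAP    -> [0, 0, 0]
ROT     -> [0, 0, 0]
GT      -> [0, 0]
EQ      -> [1]
STORE 0 -> []
LOAD 0  -> [1]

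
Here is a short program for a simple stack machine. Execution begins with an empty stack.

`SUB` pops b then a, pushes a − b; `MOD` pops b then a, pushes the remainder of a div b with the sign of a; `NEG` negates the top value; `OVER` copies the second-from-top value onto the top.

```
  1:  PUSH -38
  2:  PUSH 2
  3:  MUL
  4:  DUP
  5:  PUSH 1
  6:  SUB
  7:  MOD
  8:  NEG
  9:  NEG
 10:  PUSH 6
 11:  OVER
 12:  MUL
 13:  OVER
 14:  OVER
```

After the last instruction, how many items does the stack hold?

PUSH -38  -38
PUSH 2    -38 2
MUL       -76
DUP       -76 -76
PUSH 1    -76 -76 1
SUB       -76 -77
MOD       -76
NEG       76
NEG       -76
PUSH 6    -76 6
OVER      -76 6 -76
MUL       -76 -456
OVER      -76 -456 -76
OVER      -76 -456 -76 -456

4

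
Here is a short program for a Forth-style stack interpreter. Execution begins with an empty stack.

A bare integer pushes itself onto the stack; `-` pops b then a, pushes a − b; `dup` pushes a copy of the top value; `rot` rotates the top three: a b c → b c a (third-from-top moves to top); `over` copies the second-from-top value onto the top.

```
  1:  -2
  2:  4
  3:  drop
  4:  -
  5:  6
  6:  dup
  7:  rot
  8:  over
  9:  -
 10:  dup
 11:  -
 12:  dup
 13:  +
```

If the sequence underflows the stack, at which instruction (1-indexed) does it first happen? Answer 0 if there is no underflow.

-2   : -2
4    : -2 4
drop : -2
-  — needs 2 operands, stack has 1 → underflow

4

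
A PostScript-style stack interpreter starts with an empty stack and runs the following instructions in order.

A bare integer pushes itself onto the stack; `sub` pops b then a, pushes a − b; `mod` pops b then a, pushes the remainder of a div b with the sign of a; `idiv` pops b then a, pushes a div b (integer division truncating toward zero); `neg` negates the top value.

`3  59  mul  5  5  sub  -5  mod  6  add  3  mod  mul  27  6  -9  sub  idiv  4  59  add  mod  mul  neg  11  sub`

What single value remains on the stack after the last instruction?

3    → 3
59   → 3 59
mul  → 177
5    → 177 5
5    → 177 5 5
sub  → 177 0
-5   → 177 0 -5
mod  → 177 0
6    → 177 0 6
add  → 177 6
3    → 177 6 3
mod  → 177 0
mul  → 0
27   → 0 27
6    → 0 27 6
-9   → 0 27 6 -9
sub  → 0 27 15
idiv → 0 1
4    → 0 1 4
59   → 0 1 4 59
add  → 0 1 63
mod  → 0 1
mul  → 0
neg  → 0
11   → 0 11
sub  → -11

-11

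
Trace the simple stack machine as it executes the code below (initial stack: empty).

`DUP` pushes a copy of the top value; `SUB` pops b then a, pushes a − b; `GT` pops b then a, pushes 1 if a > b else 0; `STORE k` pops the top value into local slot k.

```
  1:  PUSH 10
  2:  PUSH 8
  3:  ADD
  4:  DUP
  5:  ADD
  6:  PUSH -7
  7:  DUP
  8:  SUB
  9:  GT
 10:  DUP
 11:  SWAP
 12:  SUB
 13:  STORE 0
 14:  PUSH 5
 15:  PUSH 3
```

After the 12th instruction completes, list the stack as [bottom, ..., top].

PUSH 10  [10]
PUSH 8   [10, 8]
ADD      [18]
DUP      [18, 18]
ADD      [36]
PUSH -7  [36, -7]
DUP      [36, -7, -7]
SUB      [36, 0]
GT       [1]
DUP      [1, 1]
SWAP     [1, 1]
SUB      [0]

[0]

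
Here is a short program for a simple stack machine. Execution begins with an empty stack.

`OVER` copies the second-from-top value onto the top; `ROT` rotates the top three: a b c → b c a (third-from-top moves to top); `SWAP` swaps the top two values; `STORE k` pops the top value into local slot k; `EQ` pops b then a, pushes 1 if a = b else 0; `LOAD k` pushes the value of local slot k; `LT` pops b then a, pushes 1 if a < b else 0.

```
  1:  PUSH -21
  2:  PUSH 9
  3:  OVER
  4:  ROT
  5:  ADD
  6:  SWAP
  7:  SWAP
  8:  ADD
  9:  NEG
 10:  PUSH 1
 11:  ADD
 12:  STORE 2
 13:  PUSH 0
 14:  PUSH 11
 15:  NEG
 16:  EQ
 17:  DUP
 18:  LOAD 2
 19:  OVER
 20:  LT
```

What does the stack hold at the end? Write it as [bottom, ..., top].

PUSH -21 : -21
PUSH 9   : -21 9
OVER     : -21 9 -21
ROT      : 9 -21 -21
ADD      : 9 -42
SWAP     : -42 9
SWAP     : 9 -42
ADD      : -33
NEG      : 33
PUSH 1   : 33 1
ADD      : 34
STORE 2  : (empty)
PUSH 0   : 0
PUSH 11  : 0 11
NEG      : 0 -11
EQ       : 0
DUP      : 0 0
LOAD 2   : 0 0 34
OVER     : 0 0 34 0
LT       : 0 0 0

[0, 0, 0]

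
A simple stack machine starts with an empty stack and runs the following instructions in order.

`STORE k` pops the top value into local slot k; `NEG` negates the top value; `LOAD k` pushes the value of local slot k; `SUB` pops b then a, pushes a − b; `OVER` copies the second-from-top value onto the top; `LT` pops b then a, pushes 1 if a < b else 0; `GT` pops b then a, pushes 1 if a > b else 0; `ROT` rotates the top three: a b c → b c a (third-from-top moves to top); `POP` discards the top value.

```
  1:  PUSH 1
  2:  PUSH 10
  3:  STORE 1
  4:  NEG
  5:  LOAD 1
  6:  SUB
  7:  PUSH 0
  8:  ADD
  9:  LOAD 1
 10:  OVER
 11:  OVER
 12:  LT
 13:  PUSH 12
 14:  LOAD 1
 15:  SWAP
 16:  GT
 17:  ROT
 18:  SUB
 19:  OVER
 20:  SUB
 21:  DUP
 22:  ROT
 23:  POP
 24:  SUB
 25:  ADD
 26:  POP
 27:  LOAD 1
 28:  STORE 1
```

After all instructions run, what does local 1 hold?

PUSH 1  -> 1
PUSH 10 -> 1 10
STORE 1 -> 1
NEG     -> -1
LOAD 1  -> -1 10
SUB     -> -11
PUSH 0  -> -11 0
ADD     -> -11
LOAD 1  -> -11 10
OVER    -> -11 10 -11
OVER    -> -11 10 -11 10
LT      -> -11 10 1
PUSH 12 -> -11 10 1 12
LOAD 1  -> -11 10 1 12 10
SWAP    -> -11 10 1 10 12
GT      -> -11 10 1 0
ROT     -> -11 1 0 10
SUB     -> -11 1 -10
OVER    -> -11 1 -10 1
SUB     -> -11 1 -11
DUP     -> -11 1 -11 -11
ROT     -> -11 -11 -11 1
POP     -> -11 -11 -11
SUB     -> -11 0
ADD     -> -11
POP     -> (empty)
LOAD 1  -> 10
STORE 1 -> (empty)

10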